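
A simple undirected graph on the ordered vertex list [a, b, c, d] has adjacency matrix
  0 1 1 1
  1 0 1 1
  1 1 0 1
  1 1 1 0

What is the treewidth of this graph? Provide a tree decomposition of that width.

Treewidth 3.
One such decomposition:
Bags: B1 = {a, b, c, d}
Tree: (single bag)

A single bag containing all 4 vertices is trivially a valid decomposition of width 3. For the lower bound, the 4 vertices {a, b, c, d} are pairwise adjacent, and any tree decomposition puts a clique entirely inside one bag — forcing width ≥ 3. Hence tw(G) = 3 exactly.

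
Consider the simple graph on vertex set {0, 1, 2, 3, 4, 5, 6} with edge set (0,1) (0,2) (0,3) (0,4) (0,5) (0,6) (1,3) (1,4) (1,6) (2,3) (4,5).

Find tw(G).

A width-2 tree decomposition is:
Bags: B1 = {0, 1, 3}  B2 = {0, 1, 6}  B3 = {0, 1, 4}  B4 = {0, 4, 5}  B5 = {0, 2, 3}
Tree: B1–B2, B1–B3, B3–B4, B1–B5
The largest bag has 3 vertices, giving width 2; this decomposition certifies tw(G) ≤ 2. On the other hand G contains the 3-clique {0, 1, 3}. A clique must lie in a single bag of any decomposition, so no decomposition can have width below 2. Hence tw(G) = 2 exactly.

2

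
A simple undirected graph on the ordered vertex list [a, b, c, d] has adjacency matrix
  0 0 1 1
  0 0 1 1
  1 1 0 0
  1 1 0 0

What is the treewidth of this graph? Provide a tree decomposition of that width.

The largest bag has 3 vertices, giving width 2; this decomposition certifies tw(G) ≤ 2. For the lower bound, G contains the cycle a–c–b–d–a, so G is not a forest; only forests have treewidth ≤ 1, hence tw(G) ≥ 2. Hence tw(G) = 2 exactly.

Treewidth 2.
Bags: B1 = {a, b, c}  B2 = {a, b, d}
Tree: B1–B2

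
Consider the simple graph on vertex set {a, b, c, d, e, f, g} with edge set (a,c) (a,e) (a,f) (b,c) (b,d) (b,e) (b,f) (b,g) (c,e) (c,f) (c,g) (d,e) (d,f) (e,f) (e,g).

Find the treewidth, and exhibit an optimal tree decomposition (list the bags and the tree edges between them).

Treewidth 3.
One optimal decomposition is:
Bags: B1 = {b, d, e, f}  B2 = {b, c, e, f}  B3 = {a, c, e, f}  B4 = {b, c, e, g}
Tree: B1–B2, B2–B3, B2–B4

The largest bag has 4 vertices, giving width 3; this decomposition certifies tw(G) ≤ 3. For the lower bound, the 4 vertices {b, c, e, g} are pairwise adjacent, and any tree decomposition puts a clique entirely inside one bag — forcing width ≥ 3. Hence tw(G) = 3 exactly.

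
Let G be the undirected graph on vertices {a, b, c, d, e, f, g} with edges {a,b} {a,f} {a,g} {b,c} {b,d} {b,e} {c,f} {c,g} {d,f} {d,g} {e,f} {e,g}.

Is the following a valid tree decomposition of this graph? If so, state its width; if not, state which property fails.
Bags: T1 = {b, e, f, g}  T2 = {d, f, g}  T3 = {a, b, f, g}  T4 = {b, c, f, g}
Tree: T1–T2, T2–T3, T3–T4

No — edge (b,d) lies in no bag.

A tree decomposition must satisfy three properties: every vertex lies in some bag; for every edge, both endpoints lie together in some bag; and for every vertex, the bags containing it form a connected subtree. Here edge (b,d) lies in no bag, so the decomposition is invalid.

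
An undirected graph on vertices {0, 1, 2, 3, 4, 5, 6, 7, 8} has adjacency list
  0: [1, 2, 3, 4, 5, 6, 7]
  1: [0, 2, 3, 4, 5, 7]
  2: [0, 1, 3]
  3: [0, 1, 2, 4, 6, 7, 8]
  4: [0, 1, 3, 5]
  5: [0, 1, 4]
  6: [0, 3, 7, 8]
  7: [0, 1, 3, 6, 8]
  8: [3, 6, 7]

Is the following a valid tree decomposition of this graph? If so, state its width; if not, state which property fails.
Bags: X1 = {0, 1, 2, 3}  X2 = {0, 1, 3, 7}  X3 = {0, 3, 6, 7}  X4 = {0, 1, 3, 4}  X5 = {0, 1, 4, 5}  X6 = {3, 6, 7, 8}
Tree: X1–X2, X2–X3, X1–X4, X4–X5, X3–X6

Checking the three conditions: (i) the bags cover all of {0, 1, 2, 3, 4, 5, 6, 7, 8}; (ii) for each edge, some bag contains both endpoints; (iii) the bags containing any fixed vertex form a subtree. All hold, so the decomposition is valid with width 4 − 1 = 3.

Yes; width 3.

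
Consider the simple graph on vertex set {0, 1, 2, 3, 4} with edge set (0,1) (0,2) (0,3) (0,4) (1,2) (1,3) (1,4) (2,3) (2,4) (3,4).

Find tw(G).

A width-4 tree decomposition is:
Bags: B1 = {0, 1, 2, 3, 4}
Tree: (single bag)
A single bag containing all 5 vertices is trivially a valid decomposition of width 4. Conversely, {0, 1, 2, 3, 4} is a clique of size 5, and the vertices of any clique must share a bag in every tree decomposition; so some bag has ≥ 5 vertices and tw(G) ≥ 4. Hence tw(G) = 4 exactly.

4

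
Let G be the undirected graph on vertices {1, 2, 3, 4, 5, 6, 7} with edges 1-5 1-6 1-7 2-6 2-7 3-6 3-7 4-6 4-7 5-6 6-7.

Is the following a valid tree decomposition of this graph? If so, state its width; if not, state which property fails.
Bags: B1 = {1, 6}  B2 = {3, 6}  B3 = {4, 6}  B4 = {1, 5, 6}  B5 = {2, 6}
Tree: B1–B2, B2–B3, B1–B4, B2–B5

A tree decomposition must satisfy three properties: every vertex lies in some bag; for every edge, both endpoints lie together in some bag; and for every vertex, the bags containing it form a connected subtree. Here vertex 7 appears in no bag, so the decomposition is invalid.

No — vertex 7 appears in no bag.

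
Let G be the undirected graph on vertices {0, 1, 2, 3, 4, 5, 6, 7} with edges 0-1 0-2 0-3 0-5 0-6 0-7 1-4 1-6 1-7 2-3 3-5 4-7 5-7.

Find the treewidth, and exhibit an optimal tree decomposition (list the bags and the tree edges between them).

Treewidth 2.
One optimal decomposition is:
Bags: B1 = {0, 5, 7}  B2 = {0, 1, 7}  B3 = {0, 1, 6}  B4 = {0, 3, 5}  B5 = {0, 2, 3}  B6 = {1, 4, 7}
Tree: B1–B2, B2–B3, B1–B4, B4–B5, B2–B6

Each bag holds 3 vertices, so the decomposition has width 2, which upper-bounds the treewidth. For the lower bound, the 3 vertices {0, 1, 6} are pairwise adjacent, and any tree decomposition puts a clique entirely inside one bag — forcing width ≥ 2. Therefore the treewidth is 2.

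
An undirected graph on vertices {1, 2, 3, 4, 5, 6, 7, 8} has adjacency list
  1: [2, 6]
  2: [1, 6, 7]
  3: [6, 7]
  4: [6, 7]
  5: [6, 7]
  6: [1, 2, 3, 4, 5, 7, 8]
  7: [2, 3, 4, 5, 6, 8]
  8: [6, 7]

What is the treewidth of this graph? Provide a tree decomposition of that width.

Every bag has size at most 3, so the width is 3 − 1 = 2 and tw(G) ≤ 2. Conversely, {1, 2, 6} is a clique of size 3, and the vertices of any clique must share a bag in every tree decomposition; so some bag has ≥ 3 vertices and tw(G) ≥ 2. Hence tw(G) = 2 exactly.

Treewidth 2.
Bags: B1 = {3, 6, 7}  B2 = {5, 6, 7}  B3 = {2, 6, 7}  B4 = {4, 6, 7}  B5 = {1, 2, 6}  B6 = {6, 7, 8}
Tree: B1–B2, B2–B3, B1–B4, B3–B5, B3–B6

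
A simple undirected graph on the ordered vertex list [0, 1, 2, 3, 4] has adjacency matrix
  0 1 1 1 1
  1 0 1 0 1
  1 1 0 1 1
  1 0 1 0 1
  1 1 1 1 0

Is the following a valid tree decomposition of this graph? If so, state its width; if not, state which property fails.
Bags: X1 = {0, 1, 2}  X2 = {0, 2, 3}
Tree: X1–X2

A tree decomposition must satisfy three properties: every vertex lies in some bag; for every edge, both endpoints lie together in some bag; and for every vertex, the bags containing it form a connected subtree. Here vertex 4 appears in no bag, so the decomposition is invalid.

No — vertex 4 appears in no bag.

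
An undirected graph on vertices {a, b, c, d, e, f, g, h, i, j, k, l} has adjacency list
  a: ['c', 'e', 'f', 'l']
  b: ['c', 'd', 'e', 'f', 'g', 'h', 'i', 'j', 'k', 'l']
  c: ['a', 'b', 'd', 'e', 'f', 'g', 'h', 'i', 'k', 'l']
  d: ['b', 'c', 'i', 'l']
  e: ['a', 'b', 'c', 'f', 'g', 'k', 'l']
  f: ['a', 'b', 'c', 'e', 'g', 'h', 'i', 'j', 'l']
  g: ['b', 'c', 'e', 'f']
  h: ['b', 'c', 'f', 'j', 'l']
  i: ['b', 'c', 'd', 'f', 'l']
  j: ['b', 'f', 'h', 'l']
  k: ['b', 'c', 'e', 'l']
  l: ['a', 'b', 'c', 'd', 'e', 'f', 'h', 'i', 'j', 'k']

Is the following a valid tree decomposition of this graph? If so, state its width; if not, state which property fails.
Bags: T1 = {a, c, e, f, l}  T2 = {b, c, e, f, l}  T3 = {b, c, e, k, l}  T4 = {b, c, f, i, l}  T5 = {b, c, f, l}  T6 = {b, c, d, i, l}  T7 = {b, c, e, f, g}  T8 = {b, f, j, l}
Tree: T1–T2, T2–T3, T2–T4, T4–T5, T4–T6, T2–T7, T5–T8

No — vertex h appears in no bag.

A tree decomposition must satisfy three properties: every vertex lies in some bag; for every edge, both endpoints lie together in some bag; and for every vertex, the bags containing it form a connected subtree. Here vertex h appears in no bag, so the decomposition is invalid.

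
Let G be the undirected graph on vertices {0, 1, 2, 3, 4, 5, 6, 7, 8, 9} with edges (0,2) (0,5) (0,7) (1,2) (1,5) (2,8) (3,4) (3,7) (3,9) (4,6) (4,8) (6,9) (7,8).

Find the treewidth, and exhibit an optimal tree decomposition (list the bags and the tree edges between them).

Treewidth 2.
One optimal decomposition is:
Bags: B1 = {4, 6, 9}  B2 = {3, 4, 9}  B3 = {3, 4, 8}  B4 = {3, 7, 8}  B5 = {2, 7, 8}  B6 = {0, 2, 7}  B7 = {0, 1, 2}  B8 = {0, 1, 5}
Tree: B1–B2, B2–B3, B3–B4, B4–B5, B5–B6, B6–B7, B7–B8

The largest bag has 3 vertices, giving width 2; this decomposition certifies tw(G) ≤ 2. The edges 6–9–3–4–6 form a cycle, so G is not a tree and its treewidth is at least 2. The upper and lower bounds meet at 2, so that is the treewidth.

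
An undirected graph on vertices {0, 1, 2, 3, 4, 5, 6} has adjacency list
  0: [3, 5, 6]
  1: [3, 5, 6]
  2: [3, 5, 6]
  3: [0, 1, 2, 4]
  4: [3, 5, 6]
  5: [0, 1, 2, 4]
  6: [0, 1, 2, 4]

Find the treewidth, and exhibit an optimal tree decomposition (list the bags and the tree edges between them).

Treewidth 3.
One such decomposition:
Bags: B1 = {1, 3, 5, 6}  B2 = {3, 4, 5, 6}  B3 = {2, 3, 5, 6}  B4 = {0, 3, 5, 6}
Tree: B1–B2, B2–B3, B3–B4

The largest bag has 4 vertices, giving width 3; this decomposition certifies tw(G) ≤ 3. For the lower bound: the 4 vertex sets {1,5}, {3,4}, {6}, {2} are disjoint, each induces a connected subgraph, and every pair is joined by at least one edge of G. Contracting each set to a single vertex therefore yields K_{4} as a minor, and since treewidth is minor-monotone, tw(G) ≥ tw(K_{4}) = 3. Hence tw(G) = 3 exactly.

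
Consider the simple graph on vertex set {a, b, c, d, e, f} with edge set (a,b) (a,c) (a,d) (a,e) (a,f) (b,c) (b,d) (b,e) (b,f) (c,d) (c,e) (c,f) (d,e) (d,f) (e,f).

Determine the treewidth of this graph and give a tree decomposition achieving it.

With just one bag of size 6, the width is 6 − 1 = 5, so tw(G) ≤ 5. On the other hand G contains the 6-clique {a, b, c, d, e, f}. A clique must lie in a single bag of any decomposition, so no decomposition can have width below 5. Combining the bounds, tw(G) = 5.

Treewidth 5.
One such decomposition:
Bags: B1 = {a, b, c, d, e, f}
Tree: (single bag)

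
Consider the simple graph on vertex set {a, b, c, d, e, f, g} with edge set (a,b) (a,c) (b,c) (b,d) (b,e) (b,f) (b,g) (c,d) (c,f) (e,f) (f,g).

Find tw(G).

A width-2 tree decomposition is:
Bags: B1 = {b, e, f}  B2 = {b, c, f}  B3 = {b, c, d}  B4 = {a, b, c}  B5 = {b, f, g}
Tree: B1–B2, B2–B3, B2–B4, B1–B5
The largest bag has 3 vertices, giving width 2; this decomposition certifies tw(G) ≤ 2. Conversely, {b, c, d} is a clique of size 3, and the vertices of any clique must share a bag in every tree decomposition; so some bag has ≥ 3 vertices and tw(G) ≥ 2. The upper and lower bounds meet at 2, so that is the treewidth.

2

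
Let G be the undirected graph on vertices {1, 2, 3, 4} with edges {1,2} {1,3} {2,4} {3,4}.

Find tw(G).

A width-2 tree decomposition is:
Bags: B1 = {1, 2, 3}  B2 = {2, 3, 4}
Tree: B1–B2
Every bag has size at most 3, so the width is 3 − 1 = 2 and tw(G) ≤ 2. For the lower bound, G contains the cycle 3–1–2–4–3, so G is not a forest; only forests have treewidth ≤ 1, hence tw(G) ≥ 2. Combining the bounds, tw(G) = 2.

2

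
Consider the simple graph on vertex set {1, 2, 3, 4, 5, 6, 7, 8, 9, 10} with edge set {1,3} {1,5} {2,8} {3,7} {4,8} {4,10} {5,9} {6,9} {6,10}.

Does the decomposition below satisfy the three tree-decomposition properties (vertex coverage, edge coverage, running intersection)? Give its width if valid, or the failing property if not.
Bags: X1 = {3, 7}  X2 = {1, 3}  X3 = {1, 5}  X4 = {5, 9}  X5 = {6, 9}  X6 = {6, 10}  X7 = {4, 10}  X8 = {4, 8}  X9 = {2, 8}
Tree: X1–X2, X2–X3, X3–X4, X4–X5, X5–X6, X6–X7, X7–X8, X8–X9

Yes; width 1.

Checking the three conditions: (i) the bags cover all of {1, 2, 3, 4, 5, 6, 7, 8, 9, 10}; (ii) for each edge, some bag contains both endpoints; (iii) the bags containing any fixed vertex form a subtree. All hold, so the decomposition is valid with width 2 − 1 = 1.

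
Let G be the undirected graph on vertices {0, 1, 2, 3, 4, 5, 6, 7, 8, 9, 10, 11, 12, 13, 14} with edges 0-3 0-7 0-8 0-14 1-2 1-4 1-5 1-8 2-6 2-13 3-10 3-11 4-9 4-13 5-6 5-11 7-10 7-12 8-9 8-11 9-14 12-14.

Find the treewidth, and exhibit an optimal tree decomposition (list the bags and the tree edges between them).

Each bag holds 4 vertices, so the decomposition has width 3, which upper-bounds the treewidth. For the lower bound: the 4 vertex sets {7,10,12}, {14}, {0}, {3,8,9,11} are disjoint, each induces a connected subgraph, and every pair is joined by at least one edge of G. Contracting each set to a single vertex therefore yields K_{4} as a minor, and since treewidth is minor-monotone, tw(G) ≥ tw(K_{4}) = 3. Therefore the treewidth is 3.

Treewidth 3.
One optimal decomposition is:
Bags: B1 = {7, 10, 12, 14}  B2 = {0, 7, 10, 14}  B3 = {0, 3, 10, 14}  B4 = {0, 3, 9, 14}  B5 = {0, 3, 8, 9}  B6 = {3, 8, 9, 11}  B7 = {4, 8, 9, 11}  B8 = {1, 4, 8, 11}  B9 = {1, 4, 5, 11}  B10 = {1, 4, 5, 13}  B11 = {1, 2, 5, 13}  B12 = {2, 5, 6, 13}
Tree: B1–B2, B2–B3, B3–B4, B4–B5, B5–B6, B6–B7, B7–B8, B8–B9, B9–B10, B10–B11, B11–B12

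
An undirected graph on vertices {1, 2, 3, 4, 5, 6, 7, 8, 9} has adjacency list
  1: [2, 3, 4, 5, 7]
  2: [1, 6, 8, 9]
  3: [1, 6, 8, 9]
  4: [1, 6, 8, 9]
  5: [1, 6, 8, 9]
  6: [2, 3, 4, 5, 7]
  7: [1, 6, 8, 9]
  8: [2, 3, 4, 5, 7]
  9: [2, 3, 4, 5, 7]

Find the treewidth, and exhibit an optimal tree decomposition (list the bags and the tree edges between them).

Treewidth 4.
Bags: B1 = {1, 5, 6, 8, 9}  B2 = {1, 2, 6, 8, 9}  B3 = {1, 4, 6, 8, 9}  B4 = {1, 6, 7, 8, 9}  B5 = {1, 3, 6, 8, 9}
Tree: B1–B2, B2–B3, B3–B4, B4–B5

Each bag holds 5 vertices, so the decomposition has width 4, which upper-bounds the treewidth. For the lower bound: the 5 vertex sets {1,5}, {2,9}, {4,8}, {6}, {7} are disjoint, each induces a connected subgraph, and every pair is joined by at least one edge of G. Contracting each set to a single vertex therefore yields K_{5} as a minor, and since treewidth is minor-monotone, tw(G) ≥ tw(K_{5}) = 4. Hence tw(G) = 4 exactly.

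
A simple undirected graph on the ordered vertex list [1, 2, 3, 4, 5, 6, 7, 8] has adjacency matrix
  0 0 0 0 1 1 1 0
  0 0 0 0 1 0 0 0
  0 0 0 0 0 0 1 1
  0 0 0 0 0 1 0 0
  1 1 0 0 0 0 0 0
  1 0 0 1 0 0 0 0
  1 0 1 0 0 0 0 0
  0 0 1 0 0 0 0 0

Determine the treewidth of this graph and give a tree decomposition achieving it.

Every bag has size at most 2, so the width is 2 − 1 = 1 and tw(G) ≤ 1. G has an edge, so its treewidth is at least 1. Hence tw(G) = 1 exactly.

Treewidth 1.
One such decomposition:
Bags: B1 = {1, 7}  B2 = {1, 6}  B3 = {1, 5}  B4 = {2, 5}  B5 = {4, 6}  B6 = {3, 7}  B7 = {3, 8}
Tree: B1–B2, B2–B3, B3–B4, B2–B5, B1–B6, B6–B7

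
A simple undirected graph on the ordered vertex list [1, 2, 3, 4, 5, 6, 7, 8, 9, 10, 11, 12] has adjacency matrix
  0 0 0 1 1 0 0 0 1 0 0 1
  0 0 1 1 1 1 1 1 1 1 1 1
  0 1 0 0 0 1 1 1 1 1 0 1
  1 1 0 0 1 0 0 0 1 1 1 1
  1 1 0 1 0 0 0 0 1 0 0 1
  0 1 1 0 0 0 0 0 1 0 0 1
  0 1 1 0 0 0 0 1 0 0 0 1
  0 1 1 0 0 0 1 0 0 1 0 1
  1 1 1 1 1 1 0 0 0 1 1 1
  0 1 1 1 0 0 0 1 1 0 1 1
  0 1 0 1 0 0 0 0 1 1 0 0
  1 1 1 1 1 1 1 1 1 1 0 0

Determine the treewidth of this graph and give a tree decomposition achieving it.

Every bag has size at most 5, so the width is 5 − 1 = 4 and tw(G) ≤ 4. Conversely, {1, 4, 5, 9, 12} is a clique of size 5, and the vertices of any clique must share a bag in every tree decomposition; so some bag has ≥ 5 vertices and tw(G) ≥ 4. Combining the bounds, tw(G) = 4.

Treewidth 4.
One optimal decomposition is:
Bags: B1 = {2, 3, 9, 10, 12}  B2 = {2, 4, 9, 10, 12}  B3 = {2, 3, 8, 10, 12}  B4 = {2, 3, 6, 9, 12}  B5 = {2, 3, 7, 8, 12}  B6 = {2, 4, 5, 9, 12}  B7 = {2, 4, 9, 10, 11}  B8 = {1, 4, 5, 9, 12}
Tree: B1–B2, B1–B3, B1–B4, B3–B5, B2–B6, B2–B7, B6–B8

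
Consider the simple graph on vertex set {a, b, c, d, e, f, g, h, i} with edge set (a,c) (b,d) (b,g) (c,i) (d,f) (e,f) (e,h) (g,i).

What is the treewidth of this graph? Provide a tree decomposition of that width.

Every bag has size at most 2, so the width is 2 − 1 = 1 and tw(G) ≤ 1. G has an edge, so its treewidth is at least 1. Therefore the treewidth is 1.

Treewidth 1.
Bags: B1 = {e, h}  B2 = {e, f}  B3 = {d, f}  B4 = {b, d}  B5 = {b, g}  B6 = {g, i}  B7 = {c, i}  B8 = {a, c}
Tree: B1–B2, B2–B3, B3–B4, B4–B5, B5–B6, B6–B7, B7–B8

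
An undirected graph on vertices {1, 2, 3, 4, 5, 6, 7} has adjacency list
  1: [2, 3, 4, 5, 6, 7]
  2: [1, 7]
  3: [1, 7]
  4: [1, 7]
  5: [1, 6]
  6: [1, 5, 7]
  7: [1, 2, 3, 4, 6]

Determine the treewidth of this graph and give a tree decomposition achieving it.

Treewidth 2.
Bags: B1 = {1, 3, 7}  B2 = {1, 4, 7}  B3 = {1, 2, 7}  B4 = {1, 6, 7}  B5 = {1, 5, 6}
Tree: B1–B2, B2–B3, B3–B4, B4–B5

The largest bag has 3 vertices, giving width 2; this decomposition certifies tw(G) ≤ 2. Conversely, {1, 5, 6} is a clique of size 3, and the vertices of any clique must share a bag in every tree decomposition; so some bag has ≥ 3 vertices and tw(G) ≥ 2. Therefore the treewidth is 2.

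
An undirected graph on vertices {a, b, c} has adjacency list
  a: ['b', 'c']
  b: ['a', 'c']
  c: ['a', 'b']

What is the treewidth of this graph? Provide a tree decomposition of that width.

Treewidth 2.
Bags: B1 = {a, b, c}
Tree: (single bag)

With just one bag of size 3, the width is 3 − 1 = 2, so tw(G) ≤ 2. For the lower bound, the 3 vertices {a, b, c} are pairwise adjacent, and any tree decomposition puts a clique entirely inside one bag — forcing width ≥ 2. Therefore the treewidth is 2.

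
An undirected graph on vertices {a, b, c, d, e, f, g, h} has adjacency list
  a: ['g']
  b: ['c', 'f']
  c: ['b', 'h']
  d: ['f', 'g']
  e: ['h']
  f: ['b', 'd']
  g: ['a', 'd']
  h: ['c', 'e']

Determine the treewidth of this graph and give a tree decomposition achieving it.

Treewidth 1.
One such decomposition:
Bags: B1 = {e, h}  B2 = {c, h}  B3 = {b, c}  B4 = {b, f}  B5 = {d, f}  B6 = {d, g}  B7 = {a, g}
Tree: B1–B2, B2–B3, B3–B4, B4–B5, B5–B6, B6–B7

Each bag holds 2 vertices, so the decomposition has width 1, which upper-bounds the treewidth. Since G has at least one edge (e.g. e–h), it is not an edgeless graph, so tw(G) ≥ 1. Combining the bounds, tw(G) = 1.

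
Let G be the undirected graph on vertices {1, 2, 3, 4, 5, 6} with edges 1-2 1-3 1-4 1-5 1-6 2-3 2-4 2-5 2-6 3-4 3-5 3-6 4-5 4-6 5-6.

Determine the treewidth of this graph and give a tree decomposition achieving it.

Treewidth 5.
One optimal decomposition is:
Bags: B1 = {1, 2, 3, 4, 5, 6}
Tree: (single bag)

A single bag containing all 6 vertices is trivially a valid decomposition of width 5. On the other hand G contains the 6-clique {1, 2, 3, 4, 5, 6}. A clique must lie in a single bag of any decomposition, so no decomposition can have width below 5. Combining the bounds, tw(G) = 5.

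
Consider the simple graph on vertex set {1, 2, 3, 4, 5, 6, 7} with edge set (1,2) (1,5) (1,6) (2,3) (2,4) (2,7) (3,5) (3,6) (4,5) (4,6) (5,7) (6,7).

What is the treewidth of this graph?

A width-3 tree decomposition is:
Bags: B1 = {2, 5, 6, 7}  B2 = {2, 3, 5, 6}  B3 = {2, 4, 5, 6}  B4 = {1, 2, 5, 6}
Tree: B1–B2, B2–B3, B3–B4
Every bag has size at most 4, so the width is 4 − 1 = 3 and tw(G) ≤ 3. For the lower bound: the 4 vertex sets {5,7}, {2,3}, {6}, {4} are disjoint, each induces a connected subgraph, and every pair is joined by at least one edge of G. Contracting each set to a single vertex therefore yields K_{4} as a minor, and since treewidth is minor-monotone, tw(G) ≥ tw(K_{4}) = 3. The upper and lower bounds meet at 3, so that is the treewidth.

3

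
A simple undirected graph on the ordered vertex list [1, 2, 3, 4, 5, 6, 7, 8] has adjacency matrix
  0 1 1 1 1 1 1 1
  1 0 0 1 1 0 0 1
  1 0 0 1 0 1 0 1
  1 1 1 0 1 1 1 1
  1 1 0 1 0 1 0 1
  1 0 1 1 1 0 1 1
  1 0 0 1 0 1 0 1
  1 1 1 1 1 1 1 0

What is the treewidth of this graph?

A width-4 tree decomposition is:
Bags: B1 = {1, 3, 4, 6, 8}  B2 = {1, 4, 5, 6, 8}  B3 = {1, 4, 6, 7, 8}  B4 = {1, 2, 4, 5, 8}
Tree: B1–B2, B1–B3, B2–B4
Each bag holds 5 vertices, so the decomposition has width 4, which upper-bounds the treewidth. For the lower bound, the 5 vertices {1, 2, 4, 5, 8} are pairwise adjacent, and any tree decomposition puts a clique entirely inside one bag — forcing width ≥ 4. The upper and lower bounds meet at 4, so that is the treewidth.

4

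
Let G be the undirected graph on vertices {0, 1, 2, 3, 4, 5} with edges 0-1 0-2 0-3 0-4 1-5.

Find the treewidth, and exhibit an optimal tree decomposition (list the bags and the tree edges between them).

Every bag has size at most 2, so the width is 2 − 1 = 1 and tw(G) ≤ 1. Since G has at least one edge (e.g. 1–0), it is not an edgeless graph, so tw(G) ≥ 1. The upper and lower bounds meet at 1, so that is the treewidth.

Treewidth 1.
One such decomposition:
Bags: B1 = {0, 1}  B2 = {0, 3}  B3 = {1, 5}  B4 = {0, 4}  B5 = {0, 2}
Tree: B1–B2, B1–B3, B1–B4, B2–B5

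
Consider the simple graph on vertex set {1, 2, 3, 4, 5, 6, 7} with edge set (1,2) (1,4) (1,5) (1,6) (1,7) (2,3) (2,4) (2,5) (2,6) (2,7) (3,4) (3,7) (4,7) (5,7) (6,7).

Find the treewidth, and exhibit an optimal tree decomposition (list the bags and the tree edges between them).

Each bag holds 4 vertices, so the decomposition has width 3, which upper-bounds the treewidth. On the other hand G contains the 4-clique {1, 2, 4, 7}. A clique must lie in a single bag of any decomposition, so no decomposition can have width below 3. Hence tw(G) = 3 exactly.

Treewidth 3.
Bags: B1 = {2, 3, 4, 7}  B2 = {1, 2, 4, 7}  B3 = {1, 2, 6, 7}  B4 = {1, 2, 5, 7}
Tree: B1–B2, B2–B3, B2–B4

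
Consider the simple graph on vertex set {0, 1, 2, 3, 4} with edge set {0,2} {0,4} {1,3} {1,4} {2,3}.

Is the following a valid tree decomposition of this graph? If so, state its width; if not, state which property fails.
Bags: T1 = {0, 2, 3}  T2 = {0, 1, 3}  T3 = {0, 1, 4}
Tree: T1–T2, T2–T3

Vertex coverage: the bags together contain {0, 1, 2, 3, 4}, the full vertex set. Edge coverage: each edge of G has both endpoints in at least one bag. Running intersection: for every vertex, the bags containing it form a connected subtree. All three properties hold, so this is a valid tree decomposition of width max|bag| − 1 = 2, and hence tw(G) ≤ 2.

Yes; width 2.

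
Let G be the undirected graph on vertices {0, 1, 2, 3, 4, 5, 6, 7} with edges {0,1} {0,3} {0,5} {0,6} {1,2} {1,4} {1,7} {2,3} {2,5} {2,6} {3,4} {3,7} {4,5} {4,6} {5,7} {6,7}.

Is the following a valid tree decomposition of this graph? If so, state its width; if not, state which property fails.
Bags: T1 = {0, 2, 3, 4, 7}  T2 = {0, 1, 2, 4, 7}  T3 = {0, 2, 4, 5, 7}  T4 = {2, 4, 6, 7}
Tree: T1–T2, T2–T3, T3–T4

No — edge (0,6) lies in no bag.

A tree decomposition must satisfy three properties: every vertex lies in some bag; for every edge, both endpoints lie together in some bag; and for every vertex, the bags containing it form a connected subtree. Here edge (0,6) lies in no bag, so the decomposition is invalid.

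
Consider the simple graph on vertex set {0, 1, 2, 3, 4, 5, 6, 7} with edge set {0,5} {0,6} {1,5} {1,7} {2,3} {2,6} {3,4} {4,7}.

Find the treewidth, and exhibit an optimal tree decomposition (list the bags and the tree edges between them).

Treewidth 2.
One such decomposition:
Bags: B1 = {1, 5, 7}  B2 = {4, 5, 7}  B3 = {3, 4, 5}  B4 = {2, 3, 5}  B5 = {2, 5, 6}  B6 = {0, 5, 6}
Tree: B1–B2, B2–B3, B3–B4, B4–B5, B5–B6

Every bag has size at most 3, so the width is 3 − 1 = 2 and tw(G) ≤ 2. The edges 5–1–7–4–3–2–6–0–5 form a cycle, so G is not a tree and its treewidth is at least 2. The upper and lower bounds meet at 2, so that is the treewidth.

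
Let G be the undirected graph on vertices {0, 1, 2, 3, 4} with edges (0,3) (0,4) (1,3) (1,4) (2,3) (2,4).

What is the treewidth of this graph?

2

A width-2 tree decomposition is:
Bags: B1 = {2, 3, 4}  B2 = {0, 3, 4}  B3 = {1, 3, 4}
Tree: B1–B2, B2–B3
Every bag has size at most 3, so the width is 3 − 1 = 2 and tw(G) ≤ 2. For the lower bound, G contains the cycle 2–3–0–4–2, so G is not a forest; only forests have treewidth ≤ 1, hence tw(G) ≥ 2. Hence tw(G) = 2 exactly.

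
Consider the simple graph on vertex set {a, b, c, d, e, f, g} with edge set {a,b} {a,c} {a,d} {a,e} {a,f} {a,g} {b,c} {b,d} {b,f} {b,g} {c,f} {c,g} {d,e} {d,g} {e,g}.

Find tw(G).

3

A width-3 tree decomposition is:
Bags: B1 = {a, b, d, g}  B2 = {a, b, c, g}  B3 = {a, d, e, g}  B4 = {a, b, c, f}
Tree: B1–B2, B1–B3, B2–B4
Every bag has size at most 4, so the width is 4 − 1 = 3 and tw(G) ≤ 3. Conversely, {a, d, e, g} is a clique of size 4, and the vertices of any clique must share a bag in every tree decomposition; so some bag has ≥ 4 vertices and tw(G) ≥ 3. Therefore the treewidth is 3.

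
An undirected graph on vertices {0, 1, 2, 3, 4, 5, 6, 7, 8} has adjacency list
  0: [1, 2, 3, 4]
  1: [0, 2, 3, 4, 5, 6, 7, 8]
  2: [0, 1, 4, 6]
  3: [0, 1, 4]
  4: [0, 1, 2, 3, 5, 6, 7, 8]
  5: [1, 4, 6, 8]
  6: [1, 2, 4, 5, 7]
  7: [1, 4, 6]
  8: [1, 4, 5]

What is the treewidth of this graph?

A width-3 tree decomposition is:
Bags: B1 = {1, 2, 4, 6}  B2 = {0, 1, 2, 4}  B3 = {0, 1, 3, 4}  B4 = {1, 4, 6, 7}  B5 = {1, 4, 5, 6}  B6 = {1, 4, 5, 8}
Tree: B1–B2, B2–B3, B1–B4, B1–B5, B5–B6
Every bag has size at most 4, so the width is 4 − 1 = 3 and tw(G) ≤ 3. For the lower bound, the 4 vertices {0, 1, 2, 4} are pairwise adjacent, and any tree decomposition puts a clique entirely inside one bag — forcing width ≥ 3. The upper and lower bounds meet at 3, so that is the treewidth.

3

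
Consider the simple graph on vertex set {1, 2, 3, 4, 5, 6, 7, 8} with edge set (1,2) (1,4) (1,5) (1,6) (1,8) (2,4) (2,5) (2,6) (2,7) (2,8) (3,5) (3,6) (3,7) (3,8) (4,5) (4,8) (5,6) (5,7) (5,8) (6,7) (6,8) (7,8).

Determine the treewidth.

4

A width-4 tree decomposition is:
Bags: B1 = {1, 2, 5, 6, 8}  B2 = {2, 5, 6, 7, 8}  B3 = {3, 5, 6, 7, 8}  B4 = {1, 2, 4, 5, 8}
Tree: B1–B2, B2–B3, B1–B4
The largest bag has 5 vertices, giving width 4; this decomposition certifies tw(G) ≤ 4. Conversely, {1, 2, 4, 5, 8} is a clique of size 5, and the vertices of any clique must share a bag in every tree decomposition; so some bag has ≥ 5 vertices and tw(G) ≥ 4. The upper and lower bounds meet at 4, so that is the treewidth.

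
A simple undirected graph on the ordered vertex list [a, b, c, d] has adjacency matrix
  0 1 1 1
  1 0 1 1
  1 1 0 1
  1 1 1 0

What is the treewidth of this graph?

A width-3 tree decomposition is:
Bags: B1 = {a, b, c, d}
Tree: (single bag)
A single bag containing all 4 vertices is trivially a valid decomposition of width 3. For the lower bound, the 4 vertices {a, b, c, d} are pairwise adjacent, and any tree decomposition puts a clique entirely inside one bag — forcing width ≥ 3. The upper and lower bounds meet at 3, so that is the treewidth.

3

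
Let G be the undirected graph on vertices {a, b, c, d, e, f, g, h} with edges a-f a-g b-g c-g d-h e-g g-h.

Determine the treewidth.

A width-1 tree decomposition is:
Bags: B1 = {b, g}  B2 = {g, h}  B3 = {a, g}  B4 = {d, h}  B5 = {c, g}  B6 = {a, f}  B7 = {e, g}
Tree: B1–B2, B1–B3, B2–B4, B1–B5, B3–B6, B1–B7
The largest bag has 2 vertices, giving width 1; this decomposition certifies tw(G) ≤ 1. Any graph with an edge has treewidth ≥ 1, and G has the edge b–g. Therefore the treewidth is 1.

1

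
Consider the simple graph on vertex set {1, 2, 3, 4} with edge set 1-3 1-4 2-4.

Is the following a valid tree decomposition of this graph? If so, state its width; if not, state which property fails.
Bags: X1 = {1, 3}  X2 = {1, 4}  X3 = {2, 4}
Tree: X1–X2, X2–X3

Checking the three conditions: (i) the bags cover all of {1, 2, 3, 4}; (ii) for each edge, some bag contains both endpoints; (iii) the bags containing any fixed vertex form a subtree. All hold, so the decomposition is valid with width 2 − 1 = 1.

Yes; width 1.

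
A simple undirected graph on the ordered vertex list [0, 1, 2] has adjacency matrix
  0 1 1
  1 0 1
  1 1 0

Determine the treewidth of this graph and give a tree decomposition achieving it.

With just one bag of size 3, the width is 3 − 1 = 2, so tw(G) ≤ 2. Conversely, {0, 1, 2} is a clique of size 3, and the vertices of any clique must share a bag in every tree decomposition; so some bag has ≥ 3 vertices and tw(G) ≥ 2. Therefore the treewidth is 2.

Treewidth 2.
One such decomposition:
Bags: B1 = {0, 1, 2}
Tree: (single bag)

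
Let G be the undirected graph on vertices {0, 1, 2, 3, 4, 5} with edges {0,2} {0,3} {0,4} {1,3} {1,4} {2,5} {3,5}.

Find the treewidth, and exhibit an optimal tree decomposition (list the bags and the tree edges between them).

Each bag holds 3 vertices, so the decomposition has width 2, which upper-bounds the treewidth. Since 4–1–3–0–4 is a cycle in G, G is not acyclic. Forests are exactly the graphs of treewidth ≤ 1, so tw(G) ≥ 2. The upper and lower bounds meet at 2, so that is the treewidth.

Treewidth 2.
One such decomposition:
Bags: B1 = {0, 1, 4}  B2 = {0, 1, 3}  B3 = {0, 2, 3}  B4 = {2, 3, 5}
Tree: B1–B2, B2–B3, B3–B4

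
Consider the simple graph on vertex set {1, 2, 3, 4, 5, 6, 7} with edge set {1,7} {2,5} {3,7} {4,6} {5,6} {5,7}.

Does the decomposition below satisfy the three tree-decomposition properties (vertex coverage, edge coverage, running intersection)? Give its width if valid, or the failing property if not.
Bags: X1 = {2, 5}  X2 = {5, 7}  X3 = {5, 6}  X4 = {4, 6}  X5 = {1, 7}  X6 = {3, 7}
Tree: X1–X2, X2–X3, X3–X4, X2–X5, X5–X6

Every vertex of G appears in some bag (union = {1, 2, 3, 4, 5, 6, 7}); every edge is covered by a bag; and for each vertex v the set of bags containing v is connected in the bag tree. The decomposition is therefore valid. The largest bag has 2 vertices, so the width is 1.

Yes; width 1.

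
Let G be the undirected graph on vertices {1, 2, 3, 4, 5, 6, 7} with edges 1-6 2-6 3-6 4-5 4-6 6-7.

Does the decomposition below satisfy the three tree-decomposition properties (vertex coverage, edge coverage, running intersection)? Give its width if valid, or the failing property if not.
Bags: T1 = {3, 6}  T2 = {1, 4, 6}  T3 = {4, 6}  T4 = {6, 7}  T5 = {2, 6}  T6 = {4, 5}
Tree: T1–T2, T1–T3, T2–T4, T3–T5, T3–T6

A tree decomposition must satisfy three properties: every vertex lies in some bag; for every edge, both endpoints lie together in some bag; and for every vertex, the bags containing it form a connected subtree. Here bags containing vertex 4 are not connected in the tree, so the decomposition is invalid.

No — bags containing vertex 4 are not connected in the tree.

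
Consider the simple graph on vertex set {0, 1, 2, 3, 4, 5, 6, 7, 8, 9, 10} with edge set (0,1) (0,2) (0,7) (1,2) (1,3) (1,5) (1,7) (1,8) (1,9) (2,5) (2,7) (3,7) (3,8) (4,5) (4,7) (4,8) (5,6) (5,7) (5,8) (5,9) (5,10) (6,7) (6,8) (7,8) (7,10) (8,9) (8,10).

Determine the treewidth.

A width-3 tree decomposition is:
Bags: B1 = {1, 2, 5, 7}  B2 = {1, 5, 7, 8}  B3 = {1, 5, 8, 9}  B4 = {1, 3, 7, 8}  B5 = {5, 7, 8, 10}  B6 = {5, 6, 7, 8}  B7 = {4, 5, 7, 8}  B8 = {0, 1, 2, 7}
Tree: B1–B2, B2–B3, B2–B4, B2–B5, B2–B6, B5–B7, B1–B8
The largest bag has 4 vertices, giving width 3; this decomposition certifies tw(G) ≤ 3. Conversely, {1, 5, 8, 9} is a clique of size 4, and the vertices of any clique must share a bag in every tree decomposition; so some bag has ≥ 4 vertices and tw(G) ≥ 3. Therefore the treewidth is 3.

3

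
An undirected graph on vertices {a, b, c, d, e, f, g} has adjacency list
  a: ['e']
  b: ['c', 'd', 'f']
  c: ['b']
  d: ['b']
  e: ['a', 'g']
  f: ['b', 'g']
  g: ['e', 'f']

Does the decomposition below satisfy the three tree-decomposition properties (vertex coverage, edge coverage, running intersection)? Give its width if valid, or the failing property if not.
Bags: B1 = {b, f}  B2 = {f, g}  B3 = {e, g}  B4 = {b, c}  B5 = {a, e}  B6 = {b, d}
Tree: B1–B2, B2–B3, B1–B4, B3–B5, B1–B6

Yes; width 1.

Every vertex of G appears in some bag (union = {a, b, c, d, e, f, g}); every edge is covered by a bag; and for each vertex v the set of bags containing v is connected in the bag tree. The decomposition is therefore valid. The largest bag has 2 vertices, so the width is 1.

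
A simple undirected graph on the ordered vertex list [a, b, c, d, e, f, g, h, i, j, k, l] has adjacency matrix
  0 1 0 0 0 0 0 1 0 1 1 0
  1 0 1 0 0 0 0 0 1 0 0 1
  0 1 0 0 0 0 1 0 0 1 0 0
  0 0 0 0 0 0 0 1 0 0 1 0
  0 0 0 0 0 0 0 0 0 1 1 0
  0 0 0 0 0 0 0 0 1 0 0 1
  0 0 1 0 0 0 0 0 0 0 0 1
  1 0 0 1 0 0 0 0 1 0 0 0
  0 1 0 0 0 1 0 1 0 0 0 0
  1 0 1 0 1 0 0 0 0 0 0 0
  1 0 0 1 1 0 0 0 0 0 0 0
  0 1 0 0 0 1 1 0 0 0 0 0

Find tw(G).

3

A width-3 tree decomposition is:
Bags: B1 = {d, e, j, k}  B2 = {a, d, j, k}  B3 = {a, d, h, j}  B4 = {a, c, h, j}  B5 = {a, b, c, h}  B6 = {b, c, h, i}  B7 = {b, c, g, i}  B8 = {b, g, i, l}  B9 = {f, g, i, l}
Tree: B1–B2, B2–B3, B3–B4, B4–B5, B5–B6, B6–B7, B7–B8, B8–B9
Every bag has size at most 4, so the width is 4 − 1 = 3 and tw(G) ≤ 3. For the lower bound: the 4 vertex sets {d,e,k}, {j}, {a}, {b,c,h,i} are disjoint, each induces a connected subgraph, and every pair is joined by at least one edge of G. Contracting each set to a single vertex therefore yields K_{4} as a minor, and since treewidth is minor-monotone, tw(G) ≥ tw(K_{4}) = 3. Combining the bounds, tw(G) = 3.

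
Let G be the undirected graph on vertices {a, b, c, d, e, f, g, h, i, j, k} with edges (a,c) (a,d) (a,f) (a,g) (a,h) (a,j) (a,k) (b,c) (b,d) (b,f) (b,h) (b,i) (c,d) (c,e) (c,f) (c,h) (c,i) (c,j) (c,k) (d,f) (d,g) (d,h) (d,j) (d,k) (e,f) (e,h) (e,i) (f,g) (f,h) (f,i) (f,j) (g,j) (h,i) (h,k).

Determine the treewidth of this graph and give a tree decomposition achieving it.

Treewidth 4.
One optimal decomposition is:
Bags: B1 = {a, c, d, f, j}  B2 = {a, c, d, f, h}  B3 = {b, c, d, f, h}  B4 = {b, c, f, h, i}  B5 = {a, d, f, g, j}  B6 = {c, e, f, h, i}  B7 = {a, c, d, h, k}
Tree: B1–B2, B2–B3, B3–B4, B1–B5, B4–B6, B2–B7

Each bag holds 5 vertices, so the decomposition has width 4, which upper-bounds the treewidth. Conversely, {a, d, f, g, j} is a clique of size 5, and the vertices of any clique must share a bag in every tree decomposition; so some bag has ≥ 5 vertices and tw(G) ≥ 4. Hence tw(G) = 4 exactly.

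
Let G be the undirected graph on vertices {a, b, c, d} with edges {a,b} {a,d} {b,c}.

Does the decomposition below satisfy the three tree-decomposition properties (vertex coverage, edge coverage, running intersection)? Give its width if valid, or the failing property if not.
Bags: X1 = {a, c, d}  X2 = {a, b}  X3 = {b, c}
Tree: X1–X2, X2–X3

No — bags containing vertex c are not connected in the tree.

A tree decomposition must satisfy three properties: every vertex lies in some bag; for every edge, both endpoints lie together in some bag; and for every vertex, the bags containing it form a connected subtree. Here bags containing vertex c are not connected in the tree, so the decomposition is invalid.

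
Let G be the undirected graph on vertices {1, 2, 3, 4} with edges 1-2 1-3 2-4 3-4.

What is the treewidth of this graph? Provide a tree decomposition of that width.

Treewidth 2.
One optimal decomposition is:
Bags: B1 = {1, 3, 4}  B2 = {1, 2, 4}
Tree: B1–B2

Every bag has size at most 3, so the width is 3 − 1 = 2 and tw(G) ≤ 2. For the lower bound, G contains the cycle 1–3–4–2–1, so G is not a forest; only forests have treewidth ≤ 1, hence tw(G) ≥ 2. Hence tw(G) = 2 exactly.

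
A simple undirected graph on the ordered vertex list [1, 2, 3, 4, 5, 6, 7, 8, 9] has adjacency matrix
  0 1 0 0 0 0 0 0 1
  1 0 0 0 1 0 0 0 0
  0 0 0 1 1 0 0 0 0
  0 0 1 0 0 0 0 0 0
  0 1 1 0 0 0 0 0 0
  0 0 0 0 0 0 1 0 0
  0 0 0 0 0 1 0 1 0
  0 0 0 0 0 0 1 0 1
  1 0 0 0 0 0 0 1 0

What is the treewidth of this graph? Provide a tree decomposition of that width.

Treewidth 1.
One such decomposition:
Bags: B1 = {6, 7}  B2 = {7, 8}  B3 = {8, 9}  B4 = {1, 9}  B5 = {1, 2}  B6 = {2, 5}  B7 = {3, 5}  B8 = {3, 4}
Tree: B1–B2, B2–B3, B3–B4, B4–B5, B5–B6, B6–B7, B7–B8

Each bag holds 2 vertices, so the decomposition has width 1, which upper-bounds the treewidth. Any graph with an edge has treewidth ≥ 1, and G has the edge 6–7. Therefore the treewidth is 1.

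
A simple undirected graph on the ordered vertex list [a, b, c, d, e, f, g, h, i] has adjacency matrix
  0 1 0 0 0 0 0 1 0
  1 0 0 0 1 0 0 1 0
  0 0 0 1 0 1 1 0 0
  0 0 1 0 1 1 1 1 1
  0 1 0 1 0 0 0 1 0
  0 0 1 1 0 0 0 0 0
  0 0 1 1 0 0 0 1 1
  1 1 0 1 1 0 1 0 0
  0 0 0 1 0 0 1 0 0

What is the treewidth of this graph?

A width-2 tree decomposition is:
Bags: B1 = {c, d, f}  B2 = {c, d, g}  B3 = {d, g, h}  B4 = {d, e, h}  B5 = {b, e, h}  B6 = {a, b, h}  B7 = {d, g, i}
Tree: B1–B2, B2–B3, B3–B4, B4–B5, B5–B6, B2–B7
Every bag has size at most 3, so the width is 3 − 1 = 2 and tw(G) ≤ 2. On the other hand G contains the 3-clique {d, g, h}. A clique must lie in a single bag of any decomposition, so no decomposition can have width below 2. The upper and lower bounds meet at 2, so that is the treewidth.

2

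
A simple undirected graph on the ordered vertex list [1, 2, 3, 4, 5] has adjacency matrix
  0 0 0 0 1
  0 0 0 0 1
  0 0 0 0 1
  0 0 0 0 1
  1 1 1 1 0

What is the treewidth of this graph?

1

A width-1 tree decomposition is:
Bags: B1 = {3, 5}  B2 = {1, 5}  B3 = {4, 5}  B4 = {2, 5}
Tree: B1–B2, B1–B3, B1–B4
The largest bag has 2 vertices, giving width 1; this decomposition certifies tw(G) ≤ 1. G has an edge, so its treewidth is at least 1. Combining the bounds, tw(G) = 1.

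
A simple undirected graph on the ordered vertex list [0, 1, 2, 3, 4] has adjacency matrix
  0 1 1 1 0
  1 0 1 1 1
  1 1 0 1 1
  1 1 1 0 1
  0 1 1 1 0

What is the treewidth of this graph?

3

A width-3 tree decomposition is:
Bags: B1 = {1, 2, 3, 4}  B2 = {0, 1, 2, 3}
Tree: B1–B2
The largest bag has 4 vertices, giving width 3; this decomposition certifies tw(G) ≤ 3. Conversely, {0, 1, 2, 3} is a clique of size 4, and the vertices of any clique must share a bag in every tree decomposition; so some bag has ≥ 4 vertices and tw(G) ≥ 3. Therefore the treewidth is 3.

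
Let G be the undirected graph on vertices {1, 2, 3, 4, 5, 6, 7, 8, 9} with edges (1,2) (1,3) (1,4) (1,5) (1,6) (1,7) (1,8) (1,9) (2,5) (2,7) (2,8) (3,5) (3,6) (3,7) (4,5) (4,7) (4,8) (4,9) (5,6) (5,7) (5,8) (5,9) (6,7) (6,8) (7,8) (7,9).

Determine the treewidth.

4

A width-4 tree decomposition is:
Bags: B1 = {1, 4, 5, 7, 8}  B2 = {1, 5, 6, 7, 8}  B3 = {1, 3, 5, 6, 7}  B4 = {1, 4, 5, 7, 9}  B5 = {1, 2, 5, 7, 8}
Tree: B1–B2, B2–B3, B1–B4, B2–B5
The largest bag has 5 vertices, giving width 4; this decomposition certifies tw(G) ≤ 4. Conversely, {1, 2, 5, 7, 8} is a clique of size 5, and the vertices of any clique must share a bag in every tree decomposition; so some bag has ≥ 5 vertices and tw(G) ≥ 4. Hence tw(G) = 4 exactly.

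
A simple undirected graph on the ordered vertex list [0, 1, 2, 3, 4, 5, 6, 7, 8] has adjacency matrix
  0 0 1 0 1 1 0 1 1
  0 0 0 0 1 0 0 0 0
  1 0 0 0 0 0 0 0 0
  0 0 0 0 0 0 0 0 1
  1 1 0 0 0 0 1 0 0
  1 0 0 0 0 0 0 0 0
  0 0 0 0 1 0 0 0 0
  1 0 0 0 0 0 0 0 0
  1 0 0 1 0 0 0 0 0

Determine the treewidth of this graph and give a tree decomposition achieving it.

Treewidth 1.
One optimal decomposition is:
Bags: B1 = {4, 6}  B2 = {0, 4}  B3 = {1, 4}  B4 = {0, 8}  B5 = {3, 8}  B6 = {0, 2}  B7 = {0, 7}  B8 = {0, 5}
Tree: B1–B2, B2–B3, B2–B4, B4–B5, B2–B6, B2–B7, B2–B8

Every bag has size at most 2, so the width is 2 − 1 = 1 and tw(G) ≤ 1. Any graph with an edge has treewidth ≥ 1, and G has the edge 4–6. Hence tw(G) = 1 exactly.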